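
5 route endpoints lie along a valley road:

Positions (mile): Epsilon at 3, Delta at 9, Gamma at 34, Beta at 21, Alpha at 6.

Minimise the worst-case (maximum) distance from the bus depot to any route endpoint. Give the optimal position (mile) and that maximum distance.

location 18.5, max distance 15.5

The 1-center on a line is the midpoint of the two extreme points: leftmost at 3, rightmost at 34.
Optimal location = (3 + 34)/2 = 18.5; maximum distance = (34 − 3)/2 = 15.5.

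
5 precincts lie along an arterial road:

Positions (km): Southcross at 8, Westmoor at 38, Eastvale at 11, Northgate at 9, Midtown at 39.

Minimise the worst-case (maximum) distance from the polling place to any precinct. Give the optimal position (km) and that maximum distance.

The 1-center on a line is the midpoint of the two extreme points: leftmost at 8, rightmost at 39.
Optimal location = (8 + 39)/2 = 23.5; maximum distance = (39 − 8)/2 = 15.5.

location 23.5, max distance 15.5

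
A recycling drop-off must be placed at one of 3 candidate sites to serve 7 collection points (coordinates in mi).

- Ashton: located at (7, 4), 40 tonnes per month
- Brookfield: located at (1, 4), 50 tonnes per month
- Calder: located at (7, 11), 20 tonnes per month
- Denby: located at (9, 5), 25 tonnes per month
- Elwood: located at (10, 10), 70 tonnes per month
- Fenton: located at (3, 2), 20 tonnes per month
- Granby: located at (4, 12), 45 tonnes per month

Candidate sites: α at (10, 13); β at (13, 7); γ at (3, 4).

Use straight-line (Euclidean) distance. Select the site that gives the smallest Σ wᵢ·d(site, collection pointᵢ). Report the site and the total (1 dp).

γ, total 1621.5 mi

Total weighted distance at each candidate:
  α (10, 13): total = 2034.0
  β (13, 7): total = 2126.7
  γ (3, 4): total = 1621.5
Minimum is at γ with total 1621.5 mi.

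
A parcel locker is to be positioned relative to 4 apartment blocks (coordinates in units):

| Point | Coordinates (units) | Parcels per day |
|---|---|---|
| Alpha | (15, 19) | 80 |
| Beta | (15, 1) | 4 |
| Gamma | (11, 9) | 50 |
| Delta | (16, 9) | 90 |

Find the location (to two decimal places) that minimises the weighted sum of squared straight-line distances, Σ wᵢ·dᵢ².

The minimiser of Σwᵢ‖p−pᵢ‖² is the weighted centroid p* = (Σwᵢpᵢ)/(Σwᵢ).
Σwᵢ = 224.
Σwᵢxᵢ = 80·15 + 4·15 + 50·11 + 90·16 = 3250.
Σwᵢyᵢ = 80·19 + 4·1 + 50·9 + 90·9 = 2784.
x* = 3250/224 = 14.51, y* = 2784/224 = 12.43.

(14.51, 12.43)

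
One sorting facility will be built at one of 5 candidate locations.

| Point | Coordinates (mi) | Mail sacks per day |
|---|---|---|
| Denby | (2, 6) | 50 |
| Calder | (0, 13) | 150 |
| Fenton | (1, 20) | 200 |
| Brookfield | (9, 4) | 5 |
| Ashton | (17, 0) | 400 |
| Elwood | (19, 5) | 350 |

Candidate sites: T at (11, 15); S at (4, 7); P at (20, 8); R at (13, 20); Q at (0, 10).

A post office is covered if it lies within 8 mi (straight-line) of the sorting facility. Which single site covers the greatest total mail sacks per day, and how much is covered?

Coverage radius r = 8 mi; a point is covered iff (Δx)²+(Δy)² ≤ 8² = 64.
  T (11, 15): covers {none} → 0
  S (4, 7): covers {Denby, Calder, Brookfield} → 205
  P (20, 8): covers {Elwood} → 350
  R (13, 20): covers {none} → 0
  Q (0, 10): covers {Denby, Calder} → 200
Maximum coverage at P: 350 mail sacks per day.

P, covering 350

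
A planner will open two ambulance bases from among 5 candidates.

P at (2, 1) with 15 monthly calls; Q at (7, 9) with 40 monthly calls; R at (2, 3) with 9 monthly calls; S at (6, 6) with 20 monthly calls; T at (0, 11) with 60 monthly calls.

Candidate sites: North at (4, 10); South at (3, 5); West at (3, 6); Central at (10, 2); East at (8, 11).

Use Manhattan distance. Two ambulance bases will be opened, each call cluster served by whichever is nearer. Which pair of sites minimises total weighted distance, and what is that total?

{North, South}, total 642

Evaluate every pair (each demand assigned to the nearer of the two):
  {North, South}: total = 642
  {North, West}: total = 646
  {South, East}: total = 782
  {North, East}: total = 786
  {West, East}: total = 786
  {North, Central}: total = 796
  {South, West}: total = 922
  {West, Central}: total = 946
  {Central, East}: total = 956
  {South, Central}: total = 1042
Best pair: {North, South} with total 642.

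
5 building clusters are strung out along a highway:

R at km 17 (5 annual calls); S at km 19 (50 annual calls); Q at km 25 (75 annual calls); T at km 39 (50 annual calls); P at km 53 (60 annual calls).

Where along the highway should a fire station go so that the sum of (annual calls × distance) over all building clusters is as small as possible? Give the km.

For a sum of weighted absolute distances on a line, the optimum is the weighted median (not the mean). Total weight W = 240; half-weight = 120.
Sort by position and accumulate weight:
  km 17 (R, w=5) → cum 5
  km 19 (S, w=50) → cum 55
  km 25 (Q, w=75) → cum 130  ≥ 120 → median here
  km 39 (T, w=50) → cum 180
  km 53 (P, w=60) → cum 240
Optimal location: km 25.

x = 25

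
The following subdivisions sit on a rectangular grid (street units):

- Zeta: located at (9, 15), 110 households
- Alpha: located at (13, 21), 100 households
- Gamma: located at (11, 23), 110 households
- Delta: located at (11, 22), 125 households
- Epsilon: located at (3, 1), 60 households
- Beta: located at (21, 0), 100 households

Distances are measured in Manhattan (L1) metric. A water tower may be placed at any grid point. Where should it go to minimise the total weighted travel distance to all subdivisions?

(11, 21)

Manhattan distance separates: Σwᵢ(|x−xᵢ|+|y−yᵢ|) = Σwᵢ|x−xᵢ| + Σwᵢ|y−yᵢ|, so x and y are optimised independently as 1-D weighted medians.
Total weight W = 605; half = 302.5.
x-coordinate, sorted with cumulative weight:
  x=3 (Epsilon, w=60) cum 60
  x=9 (Zeta, w=110) cum 170
  x=11 (Gamma, w=110) cum 280
  x=11 (Delta, w=125) cum 405  ← median
  x=13 (Alpha, w=100) cum 505
  x=21 (Beta, w=100) cum 605
⇒ x* = 11
y-coordinate, sorted with cumulative weight:
  y=0 (Beta, w=100) cum 100
  y=1 (Epsilon, w=60) cum 160
  y=15 (Zeta, w=110) cum 270
  y=21 (Alpha, w=100) cum 370  ← median
  y=22 (Delta, w=125) cum 495
  y=23 (Gamma, w=110) cum 605
⇒ y* = 21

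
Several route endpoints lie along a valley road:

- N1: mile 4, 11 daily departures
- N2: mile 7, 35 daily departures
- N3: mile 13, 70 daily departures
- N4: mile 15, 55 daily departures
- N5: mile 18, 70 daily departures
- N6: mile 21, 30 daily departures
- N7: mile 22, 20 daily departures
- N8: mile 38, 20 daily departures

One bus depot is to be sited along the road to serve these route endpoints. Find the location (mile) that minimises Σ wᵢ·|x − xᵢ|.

x = 15

For a sum of weighted absolute distances on a line, the optimum is the weighted median (not the mean). Total weight W = 311; half-weight = 155.5.
Sort by position and accumulate weight:
  mile 4 (N1, w=11) → cum 11
  mile 7 (N2, w=35) → cum 46
  mile 13 (N3, w=70) → cum 116
  mile 15 (N4, w=55) → cum 171  ≥ 155.5 → median here
  mile 18 (N5, w=70) → cum 241
  mile 21 (N6, w=30) → cum 271
  mile 22 (N7, w=20) → cum 291
  mile 38 (N8, w=20) → cum 311
Optimal location: mile 15.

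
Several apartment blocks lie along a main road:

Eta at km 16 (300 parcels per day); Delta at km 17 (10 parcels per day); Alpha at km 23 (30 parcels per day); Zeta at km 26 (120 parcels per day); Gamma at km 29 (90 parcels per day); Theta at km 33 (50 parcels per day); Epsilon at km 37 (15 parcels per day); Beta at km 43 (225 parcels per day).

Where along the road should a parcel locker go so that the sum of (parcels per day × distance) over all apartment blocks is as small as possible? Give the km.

x = 26

For a sum of weighted absolute distances on a line, the optimum is the weighted median (not the mean). Total weight W = 840; half-weight = 420.
Sort by position and accumulate weight:
  km 16 (Eta, w=300) → cum 300
  km 17 (Delta, w=10) → cum 310
  km 23 (Alpha, w=30) → cum 340
  km 26 (Zeta, w=120) → cum 460  ≥ 420 → median here
  km 29 (Gamma, w=90) → cum 550
  km 33 (Theta, w=50) → cum 600
  km 37 (Epsilon, w=15) → cum 615
  km 43 (Beta, w=225) → cum 840
Optimal location: km 26.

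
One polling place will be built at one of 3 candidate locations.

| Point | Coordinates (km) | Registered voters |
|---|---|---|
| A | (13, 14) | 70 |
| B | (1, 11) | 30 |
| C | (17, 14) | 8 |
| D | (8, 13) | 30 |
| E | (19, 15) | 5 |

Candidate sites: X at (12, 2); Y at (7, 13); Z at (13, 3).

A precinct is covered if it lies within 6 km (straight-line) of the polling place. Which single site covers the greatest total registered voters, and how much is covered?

Y, covering 30

Coverage radius r = 6 km; a point is covered iff (Δx)²+(Δy)² ≤ 6² = 36.
  X (12, 2): covers {none} → 0
  Y (7, 13): covers {D} → 30
  Z (13, 3): covers {none} → 0
Maximum coverage at Y: 30 registered voters.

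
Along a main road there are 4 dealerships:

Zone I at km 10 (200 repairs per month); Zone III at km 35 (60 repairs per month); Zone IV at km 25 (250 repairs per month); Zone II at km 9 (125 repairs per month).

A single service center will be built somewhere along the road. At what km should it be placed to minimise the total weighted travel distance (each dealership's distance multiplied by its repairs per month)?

x = 10

For a sum of weighted absolute distances on a line, the optimum is the weighted median (not the mean). Total weight W = 635; half-weight = 317.5.
Sort by position and accumulate weight:
  km 9 (Zone II, w=125) → cum 125
  km 10 (Zone I, w=200) → cum 325  ≥ 317.5 → median here
  km 25 (Zone IV, w=250) → cum 575
  km 35 (Zone III, w=60) → cum 635
Optimal location: km 10.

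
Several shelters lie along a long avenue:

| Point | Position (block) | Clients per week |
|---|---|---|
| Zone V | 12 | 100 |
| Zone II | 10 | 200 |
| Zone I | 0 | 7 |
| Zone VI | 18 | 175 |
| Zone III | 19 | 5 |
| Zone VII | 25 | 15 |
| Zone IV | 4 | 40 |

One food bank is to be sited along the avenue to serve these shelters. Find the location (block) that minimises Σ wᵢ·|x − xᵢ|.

x = 12

For a sum of weighted absolute distances on a line, the optimum is the weighted median (not the mean). Total weight W = 542; half-weight = 271.
Sort by position and accumulate weight:
  block 0 (Zone I, w=7) → cum 7
  block 4 (Zone IV, w=40) → cum 47
  block 10 (Zone II, w=200) → cum 247
  block 12 (Zone V, w=100) → cum 347  ≥ 271 → median here
  block 18 (Zone VI, w=175) → cum 522
  block 19 (Zone III, w=5) → cum 527
  block 25 (Zone VII, w=15) → cum 542
Optimal location: block 12.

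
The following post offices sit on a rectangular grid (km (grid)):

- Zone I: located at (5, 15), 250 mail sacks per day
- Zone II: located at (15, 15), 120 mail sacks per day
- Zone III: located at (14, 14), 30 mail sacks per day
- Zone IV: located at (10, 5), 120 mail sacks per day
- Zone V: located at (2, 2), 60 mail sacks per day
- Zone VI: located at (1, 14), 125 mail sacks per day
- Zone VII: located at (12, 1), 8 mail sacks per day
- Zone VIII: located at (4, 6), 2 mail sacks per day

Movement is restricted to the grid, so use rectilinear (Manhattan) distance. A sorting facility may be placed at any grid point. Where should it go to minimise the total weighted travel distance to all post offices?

(5, 15)

Manhattan distance separates: Σwᵢ(|x−xᵢ|+|y−yᵢ|) = Σwᵢ|x−xᵢ| + Σwᵢ|y−yᵢ|, so x and y are optimised independently as 1-D weighted medians.
Total weight W = 715; half = 357.5.
x-coordinate, sorted with cumulative weight:
  x=1 (Zone VI, w=125) cum 125
  x=2 (Zone V, w=60) cum 185
  x=4 (Zone VIII, w=2) cum 187
  x=5 (Zone I, w=250) cum 437  ← median
  x=10 (Zone IV, w=120) cum 557
  x=12 (Zone VII, w=8) cum 565
  x=14 (Zone III, w=30) cum 595
  x=15 (Zone II, w=120) cum 715
⇒ x* = 5
y-coordinate, sorted with cumulative weight:
  y=1 (Zone VII, w=8) cum 8
  y=2 (Zone V, w=60) cum 68
  y=5 (Zone IV, w=120) cum 188
  y=6 (Zone VIII, w=2) cum 190
  y=14 (Zone III, w=30) cum 220
  y=14 (Zone VI, w=125) cum 345
  y=15 (Zone I, w=250) cum 595  ← median
  y=15 (Zone II, w=120) cum 715
⇒ y* = 15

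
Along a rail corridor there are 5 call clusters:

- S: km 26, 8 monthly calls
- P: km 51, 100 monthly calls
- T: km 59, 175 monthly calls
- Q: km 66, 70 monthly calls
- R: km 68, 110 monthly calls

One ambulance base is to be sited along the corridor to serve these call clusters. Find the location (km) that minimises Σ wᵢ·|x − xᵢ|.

x = 59

For a sum of weighted absolute distances on a line, the optimum is the weighted median (not the mean). Total weight W = 463; half-weight = 231.5.
Sort by position and accumulate weight:
  km 26 (S, w=8) → cum 8
  km 51 (P, w=100) → cum 108
  km 59 (T, w=175) → cum 283  ≥ 231.5 → median here
  km 66 (Q, w=70) → cum 353
  km 68 (R, w=110) → cum 463
Optimal location: km 59.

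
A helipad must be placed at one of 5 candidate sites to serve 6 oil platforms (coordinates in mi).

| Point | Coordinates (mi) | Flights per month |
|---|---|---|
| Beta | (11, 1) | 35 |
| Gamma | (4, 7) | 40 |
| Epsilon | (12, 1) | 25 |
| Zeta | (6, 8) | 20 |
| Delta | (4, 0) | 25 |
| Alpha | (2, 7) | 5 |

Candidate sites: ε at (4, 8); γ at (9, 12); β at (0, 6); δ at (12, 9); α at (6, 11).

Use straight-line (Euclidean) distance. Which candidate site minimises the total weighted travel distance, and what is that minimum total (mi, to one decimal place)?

ε, total 903.4 mi

Total weighted distance at each candidate:
  ε (4, 8): total = 903.4
  γ (9, 12): total = 1427.2
  β (0, 6): total = 1230.8
  δ (12, 9): total = 1285.7
  α (6, 11): total = 1229.5
Minimum is at ε with total 903.4 mi.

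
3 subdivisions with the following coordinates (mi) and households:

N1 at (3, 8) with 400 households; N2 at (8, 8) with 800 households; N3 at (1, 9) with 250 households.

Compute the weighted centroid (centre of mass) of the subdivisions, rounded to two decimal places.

The minimiser of Σwᵢ‖p−pᵢ‖² is the weighted centroid p* = (Σwᵢpᵢ)/(Σwᵢ).
Σwᵢ = 1450.
Σwᵢxᵢ = 400·3 + 800·8 + 250·1 = 7850.
Σwᵢyᵢ = 400·8 + 800·8 + 250·9 = 11850.
x* = 7850/1450 = 5.41, y* = 11850/1450 = 8.17.

(5.41, 8.17)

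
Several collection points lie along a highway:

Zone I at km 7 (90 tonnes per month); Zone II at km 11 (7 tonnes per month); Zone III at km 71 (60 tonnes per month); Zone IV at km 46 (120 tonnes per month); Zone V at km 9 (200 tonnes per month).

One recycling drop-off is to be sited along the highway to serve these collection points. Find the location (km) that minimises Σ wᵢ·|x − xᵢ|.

x = 9

For a sum of weighted absolute distances on a line, the optimum is the weighted median (not the mean). Total weight W = 477; half-weight = 238.5.
Sort by position and accumulate weight:
  km 7 (Zone I, w=90) → cum 90
  km 9 (Zone V, w=200) → cum 290  ≥ 238.5 → median here
  km 11 (Zone II, w=7) → cum 297
  km 46 (Zone IV, w=120) → cum 417
  km 71 (Zone III, w=60) → cum 477
Optimal location: km 9.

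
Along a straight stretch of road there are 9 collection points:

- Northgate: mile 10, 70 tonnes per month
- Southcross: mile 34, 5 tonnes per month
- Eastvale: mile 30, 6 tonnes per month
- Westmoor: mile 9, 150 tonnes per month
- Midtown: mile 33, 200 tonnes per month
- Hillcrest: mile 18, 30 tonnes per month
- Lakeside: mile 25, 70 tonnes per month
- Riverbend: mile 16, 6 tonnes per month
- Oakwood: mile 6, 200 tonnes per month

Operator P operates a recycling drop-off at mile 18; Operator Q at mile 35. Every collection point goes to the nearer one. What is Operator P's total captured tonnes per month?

526

The indifferent point is the midpoint (18+35)/2 = 26.5; collection points left of it (closer to Operator P at 18) go to Operator P, those right go to Operator Q.
  Oakwood at 6 (w=200) → Operator P
  Westmoor at 9 (w=150) → Operator P
  Northgate at 10 (w=70) → Operator P
  Riverbend at 16 (w=6) → Operator P
  Hillcrest at 18 (w=30) → Operator P
  Lakeside at 25 (w=70) → Operator P
  Eastvale at 30 (w=6) → Operator Q
  Midtown at 33 (w=200) → Operator Q
  Southcross at 34 (w=5) → Operator Q
Operator P captures 526; Operator Q captures 211.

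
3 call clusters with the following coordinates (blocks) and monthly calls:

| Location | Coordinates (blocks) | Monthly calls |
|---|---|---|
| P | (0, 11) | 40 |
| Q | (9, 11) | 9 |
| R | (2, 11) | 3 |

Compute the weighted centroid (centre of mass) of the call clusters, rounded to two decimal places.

(1.67, 11.00)

The minimiser of Σwᵢ‖p−pᵢ‖² is the weighted centroid p* = (Σwᵢpᵢ)/(Σwᵢ).
Σwᵢ = 52.
Σwᵢxᵢ = 40·0 + 9·9 + 3·2 = 87.
Σwᵢyᵢ = 40·11 + 9·11 + 3·11 = 572.
x* = 87/52 = 1.67, y* = 572/52 = 11.00.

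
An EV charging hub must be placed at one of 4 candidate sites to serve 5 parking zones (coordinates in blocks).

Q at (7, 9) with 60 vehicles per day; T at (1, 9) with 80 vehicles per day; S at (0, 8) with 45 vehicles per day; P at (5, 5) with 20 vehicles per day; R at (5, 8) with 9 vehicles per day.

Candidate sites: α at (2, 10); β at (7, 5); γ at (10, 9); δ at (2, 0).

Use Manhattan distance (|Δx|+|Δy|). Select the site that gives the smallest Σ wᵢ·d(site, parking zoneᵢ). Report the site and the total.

Total weighted distance at each candidate:
  α (2, 10): total = 905
  β (7, 5): total = 1575
  γ (10, 9): total = 1629
  δ (2, 0): total = 2349
Minimum is at α with total 905 blocks.

α, total 905 blocks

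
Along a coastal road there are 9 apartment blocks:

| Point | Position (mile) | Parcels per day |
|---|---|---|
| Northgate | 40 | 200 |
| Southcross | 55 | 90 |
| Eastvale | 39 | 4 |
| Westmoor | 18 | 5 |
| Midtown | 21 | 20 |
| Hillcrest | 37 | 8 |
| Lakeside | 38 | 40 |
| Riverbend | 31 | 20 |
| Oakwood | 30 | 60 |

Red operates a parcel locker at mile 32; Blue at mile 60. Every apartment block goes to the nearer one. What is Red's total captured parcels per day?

The indifferent point is the midpoint (32+60)/2 = 46; apartment blocks left of it (closer to Red at 32) go to Red, those right go to Blue.
  Westmoor at 18 (w=5) → Red
  Midtown at 21 (w=20) → Red
  Oakwood at 30 (w=60) → Red
  Riverbend at 31 (w=20) → Red
  Hillcrest at 37 (w=8) → Red
  Lakeside at 38 (w=40) → Red
  Eastvale at 39 (w=4) → Red
  Northgate at 40 (w=200) → Red
  Southcross at 55 (w=90) → Blue
Red captures 357; Blue captures 90.

357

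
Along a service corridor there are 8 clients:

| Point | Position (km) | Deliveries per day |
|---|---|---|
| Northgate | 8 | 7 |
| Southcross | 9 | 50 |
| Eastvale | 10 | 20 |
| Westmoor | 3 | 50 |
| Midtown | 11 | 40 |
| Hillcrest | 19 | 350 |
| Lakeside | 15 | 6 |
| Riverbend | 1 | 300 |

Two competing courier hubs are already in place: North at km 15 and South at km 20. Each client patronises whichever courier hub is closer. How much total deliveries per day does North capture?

473

The indifferent point is the midpoint (15+20)/2 = 17.5; clients left of it (closer to North at 15) go to North, those right go to South.
  Riverbend at 1 (w=300) → North
  Westmoor at 3 (w=50) → North
  Northgate at 8 (w=7) → North
  Southcross at 9 (w=50) → North
  Eastvale at 10 (w=20) → North
  Midtown at 11 (w=40) → North
  Lakeside at 15 (w=6) → North
  Hillcrest at 19 (w=350) → South
North captures 473; South captures 350.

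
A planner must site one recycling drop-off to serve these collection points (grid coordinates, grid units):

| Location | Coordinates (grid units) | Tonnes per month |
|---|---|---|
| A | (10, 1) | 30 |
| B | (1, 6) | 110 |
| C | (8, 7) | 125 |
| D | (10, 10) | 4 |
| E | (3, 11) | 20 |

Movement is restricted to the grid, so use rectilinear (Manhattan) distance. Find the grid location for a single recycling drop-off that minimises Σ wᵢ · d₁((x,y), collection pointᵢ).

Manhattan distance separates: Σwᵢ(|x−xᵢ|+|y−yᵢ|) = Σwᵢ|x−xᵢ| + Σwᵢ|y−yᵢ|, so x and y are optimised independently as 1-D weighted medians.
Total weight W = 289; half = 144.5.
x-coordinate, sorted with cumulative weight:
  x=1 (B, w=110) cum 110
  x=3 (E, w=20) cum 130
  x=8 (C, w=125) cum 255  ← median
  x=10 (A, w=30) cum 285
  x=10 (D, w=4) cum 289
⇒ x* = 8
y-coordinate, sorted with cumulative weight:
  y=1 (A, w=30) cum 30
  y=6 (B, w=110) cum 140
  y=7 (C, w=125) cum 265  ← median
  y=10 (D, w=4) cum 269
  y=11 (E, w=20) cum 289
⇒ y* = 7

(8, 7)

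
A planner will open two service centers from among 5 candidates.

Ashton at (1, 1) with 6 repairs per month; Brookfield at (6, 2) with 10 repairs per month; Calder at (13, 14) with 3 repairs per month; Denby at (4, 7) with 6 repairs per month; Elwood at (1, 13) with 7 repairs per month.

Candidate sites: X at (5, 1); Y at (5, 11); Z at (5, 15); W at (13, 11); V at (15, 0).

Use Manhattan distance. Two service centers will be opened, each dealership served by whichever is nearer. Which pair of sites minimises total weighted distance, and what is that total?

Evaluate every pair (each demand assigned to the nearer of the two):
  {X, Y}: total = 149
  {X, Z}: total = 155
  {X, W}: total = 193
  {X, V}: total = 246
  {Y, W}: total = 265
  {Y, Z}: total = 283
  {Y, V}: total = 289
  {Z, V}: total = 323
  {Z, W}: total = 353
  {W, V}: total = 385
Best pair: {X, Y} with total 149.

{X, Y}, total 149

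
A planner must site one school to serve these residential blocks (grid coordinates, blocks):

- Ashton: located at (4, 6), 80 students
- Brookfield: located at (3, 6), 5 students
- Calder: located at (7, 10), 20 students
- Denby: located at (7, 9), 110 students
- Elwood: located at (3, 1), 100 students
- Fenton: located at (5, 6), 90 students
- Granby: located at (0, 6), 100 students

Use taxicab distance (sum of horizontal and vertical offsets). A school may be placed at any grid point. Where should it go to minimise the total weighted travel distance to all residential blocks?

(4, 6)

Manhattan distance separates: Σwᵢ(|x−xᵢ|+|y−yᵢ|) = Σwᵢ|x−xᵢ| + Σwᵢ|y−yᵢ|, so x and y are optimised independently as 1-D weighted medians.
Total weight W = 505; half = 252.5.
x-coordinate, sorted with cumulative weight:
  x=0 (Granby, w=100) cum 100
  x=3 (Brookfield, w=5) cum 105
  x=3 (Elwood, w=100) cum 205
  x=4 (Ashton, w=80) cum 285  ← median
  x=5 (Fenton, w=90) cum 375
  x=7 (Calder, w=20) cum 395
  x=7 (Denby, w=110) cum 505
⇒ x* = 4
y-coordinate, sorted with cumulative weight:
  y=1 (Elwood, w=100) cum 100
  y=6 (Ashton, w=80) cum 180
  y=6 (Brookfield, w=5) cum 185
  y=6 (Fenton, w=90) cum 275  ← median
  y=6 (Granby, w=100) cum 375
  y=9 (Denby, w=110) cum 485
  y=10 (Calder, w=20) cum 505
⇒ y* = 6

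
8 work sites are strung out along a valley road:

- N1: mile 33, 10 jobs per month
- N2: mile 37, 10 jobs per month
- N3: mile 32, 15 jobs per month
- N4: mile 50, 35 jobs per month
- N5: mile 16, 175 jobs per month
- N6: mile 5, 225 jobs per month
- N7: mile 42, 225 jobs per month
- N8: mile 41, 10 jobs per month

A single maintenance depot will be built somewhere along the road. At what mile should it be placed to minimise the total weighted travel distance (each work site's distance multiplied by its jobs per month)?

For a sum of weighted absolute distances on a line, the optimum is the weighted median (not the mean). Total weight W = 705; half-weight = 352.5.
Sort by position and accumulate weight:
  mile 5 (N6, w=225) → cum 225
  mile 16 (N5, w=175) → cum 400  ≥ 352.5 → median here
  mile 32 (N3, w=15) → cum 415
  mile 33 (N1, w=10) → cum 425
  mile 37 (N2, w=10) → cum 435
  mile 41 (N8, w=10) → cum 445
  mile 42 (N7, w=225) → cum 670
  mile 50 (N4, w=35) → cum 705
Optimal location: mile 16.

x = 16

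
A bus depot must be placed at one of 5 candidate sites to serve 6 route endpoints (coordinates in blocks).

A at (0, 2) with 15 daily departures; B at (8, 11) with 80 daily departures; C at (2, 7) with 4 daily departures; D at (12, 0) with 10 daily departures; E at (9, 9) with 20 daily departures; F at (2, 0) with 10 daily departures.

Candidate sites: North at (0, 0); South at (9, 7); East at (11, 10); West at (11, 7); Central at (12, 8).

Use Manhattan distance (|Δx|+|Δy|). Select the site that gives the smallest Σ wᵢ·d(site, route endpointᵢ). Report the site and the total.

South, total 918 blocks

Total weighted distance at each candidate:
  North (0, 0): total = 2086
  South (9, 7): total = 918
  East (11, 10): total = 1013
  West (11, 7): total = 1156
  Central (12, 8): total = 1214
Minimum is at South with total 918 blocks.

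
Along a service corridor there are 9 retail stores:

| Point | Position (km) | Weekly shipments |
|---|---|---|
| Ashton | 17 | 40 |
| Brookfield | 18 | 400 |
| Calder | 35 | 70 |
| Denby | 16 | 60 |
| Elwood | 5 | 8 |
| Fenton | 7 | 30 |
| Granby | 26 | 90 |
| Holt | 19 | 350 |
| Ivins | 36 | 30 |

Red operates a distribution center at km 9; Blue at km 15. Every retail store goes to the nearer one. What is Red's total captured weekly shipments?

38

The indifferent point is the midpoint (9+15)/2 = 12; retail stores left of it (closer to Red at 9) go to Red, those right go to Blue.
  Elwood at 5 (w=8) → Red
  Fenton at 7 (w=30) → Red
  Denby at 16 (w=60) → Blue
  Ashton at 17 (w=40) → Blue
  Brookfield at 18 (w=400) → Blue
  Holt at 19 (w=350) → Blue
  Granby at 26 (w=90) → Blue
  Calder at 35 (w=70) → Blue
  Ivins at 36 (w=30) → Blue
Red captures 38; Blue captures 1040.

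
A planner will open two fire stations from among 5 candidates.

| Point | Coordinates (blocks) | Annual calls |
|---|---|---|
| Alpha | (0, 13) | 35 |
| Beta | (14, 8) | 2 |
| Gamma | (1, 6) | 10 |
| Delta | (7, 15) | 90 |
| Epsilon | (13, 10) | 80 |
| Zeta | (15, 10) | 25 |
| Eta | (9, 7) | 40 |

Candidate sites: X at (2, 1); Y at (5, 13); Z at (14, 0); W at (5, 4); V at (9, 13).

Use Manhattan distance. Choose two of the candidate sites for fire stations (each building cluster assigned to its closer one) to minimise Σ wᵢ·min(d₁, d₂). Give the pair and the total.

Evaluate every pair (each demand assigned to the nearer of the two):
  {Y, V}: total = 1690
  {X, V}: total = 1780
  {W, V}: total = 1780
  {Z, V}: total = 1866
  {Y, W}: total = 2106
  {Y, Z}: total = 2216
  {X, Y}: total = 2228
  {Z, W}: total = 3171
  {X, W}: total = 3546
  {X, Z}: total = 3911
Best pair: {Y, V} with total 1690.

{Y, V}, total 1690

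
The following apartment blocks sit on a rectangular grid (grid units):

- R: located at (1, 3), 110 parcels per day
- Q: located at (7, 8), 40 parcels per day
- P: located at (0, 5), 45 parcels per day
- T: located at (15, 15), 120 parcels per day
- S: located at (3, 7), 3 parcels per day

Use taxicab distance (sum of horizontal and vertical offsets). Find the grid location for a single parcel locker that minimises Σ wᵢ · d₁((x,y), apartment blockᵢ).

(7, 8)

Manhattan distance separates: Σwᵢ(|x−xᵢ|+|y−yᵢ|) = Σwᵢ|x−xᵢ| + Σwᵢ|y−yᵢ|, so x and y are optimised independently as 1-D weighted medians.
Total weight W = 318; half = 159.
x-coordinate, sorted with cumulative weight:
  x=0 (P, w=45) cum 45
  x=1 (R, w=110) cum 155
  x=3 (S, w=3) cum 158
  x=7 (Q, w=40) cum 198  ← median
  x=15 (T, w=120) cum 318
⇒ x* = 7
y-coordinate, sorted with cumulative weight:
  y=3 (R, w=110) cum 110
  y=5 (P, w=45) cum 155
  y=7 (S, w=3) cum 158
  y=8 (Q, w=40) cum 198  ← median
  y=15 (T, w=120) cum 318
⇒ y* = 8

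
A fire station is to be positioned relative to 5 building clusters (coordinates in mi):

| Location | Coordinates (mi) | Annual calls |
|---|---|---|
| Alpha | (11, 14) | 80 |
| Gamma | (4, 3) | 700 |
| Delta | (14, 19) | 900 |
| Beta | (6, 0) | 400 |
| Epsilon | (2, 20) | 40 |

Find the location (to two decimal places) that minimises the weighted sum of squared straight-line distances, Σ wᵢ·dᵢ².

The minimiser of Σwᵢ‖p−pᵢ‖² is the weighted centroid p* = (Σwᵢpᵢ)/(Σwᵢ).
Σwᵢ = 2120.
Σwᵢxᵢ = 80·11 + 700·4 + 900·14 + 400·6 + 40·2 = 18760.
Σwᵢyᵢ = 80·14 + 700·3 + 900·19 + 400·0 + 40·20 = 21120.
x* = 18760/2120 = 8.85, y* = 21120/2120 = 9.96.

(8.85, 9.96)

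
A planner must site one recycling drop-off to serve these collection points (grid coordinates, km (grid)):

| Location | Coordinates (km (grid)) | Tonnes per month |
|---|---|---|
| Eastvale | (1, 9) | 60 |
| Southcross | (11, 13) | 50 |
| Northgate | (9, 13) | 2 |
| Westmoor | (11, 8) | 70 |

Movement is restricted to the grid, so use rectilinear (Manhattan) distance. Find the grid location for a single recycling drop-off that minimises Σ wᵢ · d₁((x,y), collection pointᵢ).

(11, 9)

Manhattan distance separates: Σwᵢ(|x−xᵢ|+|y−yᵢ|) = Σwᵢ|x−xᵢ| + Σwᵢ|y−yᵢ|, so x and y are optimised independently as 1-D weighted medians.
Total weight W = 182; half = 91.
x-coordinate, sorted with cumulative weight:
  x=1 (Eastvale, w=60) cum 60
  x=9 (Northgate, w=2) cum 62
  x=11 (Southcross, w=50) cum 112  ← median
  x=11 (Westmoor, w=70) cum 182
⇒ x* = 11
y-coordinate, sorted with cumulative weight:
  y=8 (Westmoor, w=70) cum 70
  y=9 (Eastvale, w=60) cum 130  ← median
  y=13 (Southcross, w=50) cum 180
  y=13 (Northgate, w=2) cum 182
⇒ y* = 9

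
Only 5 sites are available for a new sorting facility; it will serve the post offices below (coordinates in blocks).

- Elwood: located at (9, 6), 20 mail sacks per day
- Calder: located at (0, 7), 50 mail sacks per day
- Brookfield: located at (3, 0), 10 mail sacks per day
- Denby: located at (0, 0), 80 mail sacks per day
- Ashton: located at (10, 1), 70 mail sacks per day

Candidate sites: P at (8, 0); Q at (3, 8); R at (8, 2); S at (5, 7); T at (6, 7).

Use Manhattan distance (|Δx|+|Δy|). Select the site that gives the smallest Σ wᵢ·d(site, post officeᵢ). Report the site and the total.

P, total 1790 blocks

Total weighted distance at each candidate:
  P (8, 0): total = 1790
  Q (3, 8): total = 2300
  R (8, 2): total = 1830
  S (5, 7): total = 2170
  T (6, 7): total = 2220
Minimum is at P with total 1790 blocks.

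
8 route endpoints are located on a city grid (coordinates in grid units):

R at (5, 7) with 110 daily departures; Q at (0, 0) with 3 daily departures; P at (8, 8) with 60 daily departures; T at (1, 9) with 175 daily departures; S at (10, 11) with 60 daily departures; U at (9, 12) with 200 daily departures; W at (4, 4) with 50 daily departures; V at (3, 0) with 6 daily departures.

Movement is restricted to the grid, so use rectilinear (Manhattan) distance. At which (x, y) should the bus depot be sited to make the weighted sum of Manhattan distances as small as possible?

Manhattan distance separates: Σwᵢ(|x−xᵢ|+|y−yᵢ|) = Σwᵢ|x−xᵢ| + Σwᵢ|y−yᵢ|, so x and y are optimised independently as 1-D weighted medians.
Total weight W = 664; half = 332.
x-coordinate, sorted with cumulative weight:
  x=0 (Q, w=3) cum 3
  x=1 (T, w=175) cum 178
  x=3 (V, w=6) cum 184
  x=4 (W, w=50) cum 234
  x=5 (R, w=110) cum 344  ← median
  x=8 (P, w=60) cum 404
  x=9 (U, w=200) cum 604
  x=10 (S, w=60) cum 664
⇒ x* = 5
y-coordinate, sorted with cumulative weight:
  y=0 (Q, w=3) cum 3
  y=0 (V, w=6) cum 9
  y=4 (W, w=50) cum 59
  y=7 (R, w=110) cum 169
  y=8 (P, w=60) cum 229
  y=9 (T, w=175) cum 404  ← median
  y=11 (S, w=60) cum 464
  y=12 (U, w=200) cum 664
⇒ y* = 9

(5, 9)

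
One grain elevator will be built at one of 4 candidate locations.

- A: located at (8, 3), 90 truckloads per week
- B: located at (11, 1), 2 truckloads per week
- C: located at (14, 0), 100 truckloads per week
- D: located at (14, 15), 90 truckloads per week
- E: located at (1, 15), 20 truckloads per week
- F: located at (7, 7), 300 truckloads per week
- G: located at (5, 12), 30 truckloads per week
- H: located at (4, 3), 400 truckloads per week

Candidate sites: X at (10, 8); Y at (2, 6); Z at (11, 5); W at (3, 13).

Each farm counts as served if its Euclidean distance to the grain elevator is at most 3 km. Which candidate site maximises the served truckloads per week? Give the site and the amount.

Coverage radius r = 3 km; a point is covered iff (Δx)²+(Δy)² ≤ 3² = 9.
  X (10, 8): covers {none} → 0
  Y (2, 6): covers {none} → 0
  Z (11, 5): covers {none} → 0
  W (3, 13): covers {E, G} → 50
Maximum coverage at W: 50 truckloads per week.

W, covering 50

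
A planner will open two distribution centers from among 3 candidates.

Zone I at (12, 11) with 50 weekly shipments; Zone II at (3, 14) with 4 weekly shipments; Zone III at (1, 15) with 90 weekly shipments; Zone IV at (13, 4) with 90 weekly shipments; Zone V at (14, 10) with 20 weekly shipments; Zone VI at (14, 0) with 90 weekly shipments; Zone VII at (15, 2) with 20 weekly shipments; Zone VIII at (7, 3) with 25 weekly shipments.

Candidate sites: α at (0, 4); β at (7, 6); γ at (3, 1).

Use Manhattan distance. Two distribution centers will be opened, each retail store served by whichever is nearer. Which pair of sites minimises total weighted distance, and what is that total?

{α, β}, total 4053

Evaluate every pair (each demand assigned to the nearer of the two):
  {α, β}: total = 4053
  {β, γ}: total = 4233
  {α, γ}: total = 5142
Best pair: {α, β} with total 4053.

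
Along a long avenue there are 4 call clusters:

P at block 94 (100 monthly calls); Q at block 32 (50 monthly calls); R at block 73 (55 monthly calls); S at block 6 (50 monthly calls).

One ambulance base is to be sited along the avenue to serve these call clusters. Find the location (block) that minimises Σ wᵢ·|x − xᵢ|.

For a sum of weighted absolute distances on a line, the optimum is the weighted median (not the mean). Total weight W = 255; half-weight = 127.5.
Sort by position and accumulate weight:
  block 6 (S, w=50) → cum 50
  block 32 (Q, w=50) → cum 100
  block 73 (R, w=55) → cum 155  ≥ 127.5 → median here
  block 94 (P, w=100) → cum 255
Optimal location: block 73.

x = 73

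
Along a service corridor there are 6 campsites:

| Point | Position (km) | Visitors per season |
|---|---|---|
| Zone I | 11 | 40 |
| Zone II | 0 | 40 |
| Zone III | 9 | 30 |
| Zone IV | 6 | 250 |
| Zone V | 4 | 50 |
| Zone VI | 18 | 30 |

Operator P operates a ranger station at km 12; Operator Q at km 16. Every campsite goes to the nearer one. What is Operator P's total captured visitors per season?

410

The indifferent point is the midpoint (12+16)/2 = 14; campsites left of it (closer to Operator P at 12) go to Operator P, those right go to Operator Q.
  Zone II at 0 (w=40) → Operator P
  Zone V at 4 (w=50) → Operator P
  Zone IV at 6 (w=250) → Operator P
  Zone III at 9 (w=30) → Operator P
  Zone I at 11 (w=40) → Operator P
  Zone VI at 18 (w=30) → Operator Q
Operator P captures 410; Operator Q captures 30.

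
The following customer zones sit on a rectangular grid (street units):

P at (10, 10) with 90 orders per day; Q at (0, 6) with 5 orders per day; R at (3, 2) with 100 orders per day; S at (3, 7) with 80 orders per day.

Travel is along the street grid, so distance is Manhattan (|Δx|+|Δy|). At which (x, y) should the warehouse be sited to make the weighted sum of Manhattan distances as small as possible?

Manhattan distance separates: Σwᵢ(|x−xᵢ|+|y−yᵢ|) = Σwᵢ|x−xᵢ| + Σwᵢ|y−yᵢ|, so x and y are optimised independently as 1-D weighted medians.
Total weight W = 275; half = 137.5.
x-coordinate, sorted with cumulative weight:
  x=0 (Q, w=5) cum 5
  x=3 (R, w=100) cum 105
  x=3 (S, w=80) cum 185  ← median
  x=10 (P, w=90) cum 275
⇒ x* = 3
y-coordinate, sorted with cumulative weight:
  y=2 (R, w=100) cum 100
  y=6 (Q, w=5) cum 105
  y=7 (S, w=80) cum 185  ← median
  y=10 (P, w=90) cum 275
⇒ y* = 7

(3, 7)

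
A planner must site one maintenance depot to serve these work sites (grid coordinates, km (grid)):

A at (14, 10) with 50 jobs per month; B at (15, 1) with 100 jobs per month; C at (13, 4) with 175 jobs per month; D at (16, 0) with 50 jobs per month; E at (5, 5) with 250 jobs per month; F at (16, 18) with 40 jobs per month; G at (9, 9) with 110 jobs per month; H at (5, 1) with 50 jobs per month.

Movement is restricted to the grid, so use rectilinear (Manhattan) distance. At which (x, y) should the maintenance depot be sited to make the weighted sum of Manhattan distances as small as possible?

Manhattan distance separates: Σwᵢ(|x−xᵢ|+|y−yᵢ|) = Σwᵢ|x−xᵢ| + Σwᵢ|y−yᵢ|, so x and y are optimised independently as 1-D weighted medians.
Total weight W = 825; half = 412.5.
x-coordinate, sorted with cumulative weight:
  x=5 (E, w=250) cum 250
  x=5 (H, w=50) cum 300
  x=9 (G, w=110) cum 410
  x=13 (C, w=175) cum 585  ← median
  x=14 (A, w=50) cum 635
  x=15 (B, w=100) cum 735
  x=16 (D, w=50) cum 785
  x=16 (F, w=40) cum 825
⇒ x* = 13
y-coordinate, sorted with cumulative weight:
  y=0 (D, w=50) cum 50
  y=1 (B, w=100) cum 150
  y=1 (H, w=50) cum 200
  y=4 (C, w=175) cum 375
  y=5 (E, w=250) cum 625  ← median
  y=9 (G, w=110) cum 735
  y=10 (A, w=50) cum 785
  y=18 (F, w=40) cum 825
⇒ y* = 5

(13, 5)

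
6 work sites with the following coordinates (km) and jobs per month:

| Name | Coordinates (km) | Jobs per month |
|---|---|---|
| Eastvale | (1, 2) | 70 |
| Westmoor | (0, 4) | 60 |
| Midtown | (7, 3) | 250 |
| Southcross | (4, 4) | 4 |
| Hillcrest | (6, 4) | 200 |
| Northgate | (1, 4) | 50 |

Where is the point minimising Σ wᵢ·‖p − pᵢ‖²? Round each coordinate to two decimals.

The minimiser of Σwᵢ‖p−pᵢ‖² is the weighted centroid p* = (Σwᵢpᵢ)/(Σwᵢ).
Σwᵢ = 634.
Σwᵢxᵢ = 70·1 + 60·0 + 250·7 + 4·4 + 200·6 + 50·1 = 3086.
Σwᵢyᵢ = 70·2 + 60·4 + 250·3 + 4·4 + 200·4 + 50·4 = 2146.
x* = 3086/634 = 4.87, y* = 2146/634 = 3.38.

(4.87, 3.38)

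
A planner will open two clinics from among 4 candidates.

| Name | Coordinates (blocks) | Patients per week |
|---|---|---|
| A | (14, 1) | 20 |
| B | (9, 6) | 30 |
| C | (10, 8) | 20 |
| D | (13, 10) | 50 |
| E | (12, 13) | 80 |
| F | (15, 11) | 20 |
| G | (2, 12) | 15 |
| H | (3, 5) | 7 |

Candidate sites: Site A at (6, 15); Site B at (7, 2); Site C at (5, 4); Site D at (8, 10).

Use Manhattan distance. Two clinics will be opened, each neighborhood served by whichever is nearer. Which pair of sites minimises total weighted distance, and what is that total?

{Site B, Site D}, total 1529

Evaluate every pair (each demand assigned to the nearer of the two):
  {Site B, Site D}: total = 1529
  {Site C, Site D}: total = 1581
  {Site A, Site D}: total = 1675
  {Site A, Site B}: total = 2174
  {Site A, Site C}: total = 2226
  {Site B, Site C}: total = 3026
Best pair: {Site B, Site D} with total 1529.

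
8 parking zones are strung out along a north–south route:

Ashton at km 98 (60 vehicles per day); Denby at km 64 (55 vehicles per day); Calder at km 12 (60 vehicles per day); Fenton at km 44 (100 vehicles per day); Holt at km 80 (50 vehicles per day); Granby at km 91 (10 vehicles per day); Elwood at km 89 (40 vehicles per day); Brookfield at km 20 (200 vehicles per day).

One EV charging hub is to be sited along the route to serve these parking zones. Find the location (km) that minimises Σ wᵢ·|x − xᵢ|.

x = 44

For a sum of weighted absolute distances on a line, the optimum is the weighted median (not the mean). Total weight W = 575; half-weight = 287.5.
Sort by position and accumulate weight:
  km 12 (Calder, w=60) → cum 60
  km 20 (Brookfield, w=200) → cum 260
  km 44 (Fenton, w=100) → cum 360  ≥ 287.5 → median here
  km 64 (Denby, w=55) → cum 415
  km 80 (Holt, w=50) → cum 465
  km 89 (Elwood, w=40) → cum 505
  km 91 (Granby, w=10) → cum 515
  km 98 (Ashton, w=60) → cum 575
Optimal location: km 44.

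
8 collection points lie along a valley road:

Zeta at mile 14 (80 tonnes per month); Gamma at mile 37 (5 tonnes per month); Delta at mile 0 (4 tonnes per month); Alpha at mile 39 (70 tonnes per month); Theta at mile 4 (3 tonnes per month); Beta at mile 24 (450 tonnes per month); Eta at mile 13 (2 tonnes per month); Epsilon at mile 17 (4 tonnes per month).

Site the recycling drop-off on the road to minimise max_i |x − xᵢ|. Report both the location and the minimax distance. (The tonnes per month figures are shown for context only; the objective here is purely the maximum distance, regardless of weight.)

location 19.5, max distance 19.5

The 1-center on a line is the midpoint of the two extreme points: leftmost at 0, rightmost at 39.
Optimal location = (0 + 39)/2 = 19.5; maximum distance = (39 − 0)/2 = 19.5.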